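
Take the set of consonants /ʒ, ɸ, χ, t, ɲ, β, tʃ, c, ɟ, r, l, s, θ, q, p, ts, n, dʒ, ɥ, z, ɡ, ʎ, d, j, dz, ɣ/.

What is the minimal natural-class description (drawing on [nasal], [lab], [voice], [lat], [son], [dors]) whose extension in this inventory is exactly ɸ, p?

The class [−voice], [+labial] has exactly /ɸ, p/ as its extension in this inventory. No smaller conjunction from the listed features achieves this: [+labial] alone would also admit /β, ɥ/; [−voice] alone would also admit /χ, t, tʃ, c, …/; and checking the remaining single features turns up none with this extension.

[−voice, +lab]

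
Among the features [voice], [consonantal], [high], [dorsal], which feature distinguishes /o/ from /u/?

The two segments share [+voice], [−consonantal], [+dorsal]. The only feature from the list on which they differ: /o/ is [−high] while /u/ is [+high].

[high]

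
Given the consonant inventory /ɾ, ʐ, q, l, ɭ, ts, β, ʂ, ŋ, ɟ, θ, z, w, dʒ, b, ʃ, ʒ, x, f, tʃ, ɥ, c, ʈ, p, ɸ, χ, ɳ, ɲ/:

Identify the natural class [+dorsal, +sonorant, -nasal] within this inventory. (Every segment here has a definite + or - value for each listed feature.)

w, ɥ

Eliminate segments failing any feature: /ɾ, ʐ, l, ɭ, ts, β, ʂ, θ, z, dʒ, b, ʃ, ʒ, f, tʃ, ʈ, p, ɸ, ɳ/ are [-dorsal]; /q, ɟ, x, c, χ/ are [-sonorant]; /ŋ, ɲ/ are [+nasal]. The remaining /w, ɥ/ satisfy [+dorsal], [+sonorant], [-nasal].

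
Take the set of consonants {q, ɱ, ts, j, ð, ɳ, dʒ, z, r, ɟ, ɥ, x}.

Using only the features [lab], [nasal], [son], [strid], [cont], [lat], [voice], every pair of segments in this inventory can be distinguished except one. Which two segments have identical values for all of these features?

r, j

Both /r/ and /j/ are [−labial], [−nasal], [+sonorant], [−strident], [+continuant], [−lateral], [+voice]. Since the list omits [dorsal] — which does distinguish the alveolar trill from the palatal glide — this pair collapses; all other pairs remain distinct.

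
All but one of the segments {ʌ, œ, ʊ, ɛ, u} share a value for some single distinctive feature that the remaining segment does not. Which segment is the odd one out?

u

/œ, ʌ, ɛ, ʊ/ are all [-tense], but /u/ (high back rounded tense vowel) is [+tense]. No other single segment can be removed to leave a set sharing one feature value that the removed segment lacks, so /u/ is the odd one out.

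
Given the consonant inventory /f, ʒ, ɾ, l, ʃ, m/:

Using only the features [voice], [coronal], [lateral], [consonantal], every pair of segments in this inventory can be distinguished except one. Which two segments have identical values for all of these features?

ʒ, ɾ

Both /ʒ/ and /ɾ/ are [+voice], [+coronal], [−lateral], [+consonantal]. Since the list omits [sonorant], [strident] and [anterior] — which do distinguish the voiced postalveolar fricative from the alveolar tap — this pair collapses; all other pairs remain distinct.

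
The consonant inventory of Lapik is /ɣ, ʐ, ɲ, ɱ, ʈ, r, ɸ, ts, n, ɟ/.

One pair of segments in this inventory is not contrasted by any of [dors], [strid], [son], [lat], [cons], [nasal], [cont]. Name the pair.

n, ɱ

/n/ (alveolar nasal) and /ɱ/ (labiodental nasal) are both [-dorsal], [-strident], [+sonorant], [-lateral], [+consonantal], [+nasal], [-continuant], so none of the listed features separates them. (They do differ in [labial] and [coronal], which are not among the given features.) Every other pair in the inventory differs on at least one listed feature.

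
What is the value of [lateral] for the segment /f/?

[-lateral]

As the voiceless labiodental fricative, /f/ is [-lateral].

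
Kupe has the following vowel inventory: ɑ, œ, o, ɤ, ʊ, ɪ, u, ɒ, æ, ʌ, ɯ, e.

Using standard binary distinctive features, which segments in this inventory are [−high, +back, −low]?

Eliminate segments failing any feature: /ɑ, ɒ/ are [+low]; /œ, æ, e/ are [−back]; /ʊ, ɪ, u, ɯ/ are [+high]. The remaining /o, ɤ, ʌ/ satisfy [−high], [+back], [−low].

o, ɤ, ʌ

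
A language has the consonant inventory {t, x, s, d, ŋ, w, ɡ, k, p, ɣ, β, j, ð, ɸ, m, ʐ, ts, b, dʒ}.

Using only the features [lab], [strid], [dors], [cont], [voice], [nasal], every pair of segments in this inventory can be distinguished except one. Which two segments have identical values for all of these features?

j, ɣ

Both /j/ and /ɣ/ are [−labial], [−strident], [+dorsal], [+continuant], [+voice], [−nasal]. Since the list omits [sonorant] and [back] — which do distinguish the palatal glide from the voiced velar fricative — this pair collapses; all other pairs remain distinct.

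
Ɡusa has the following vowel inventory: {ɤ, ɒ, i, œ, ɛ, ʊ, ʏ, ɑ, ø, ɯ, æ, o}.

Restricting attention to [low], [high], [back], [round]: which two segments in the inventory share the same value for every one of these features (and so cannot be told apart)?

œ, ø

Both /œ/ and /ø/ are [-low], [-high], [-back], [+round]. Since the list omits [tense] — which does distinguish the mid front rounded lax vowel from the mid front rounded tense vowel — this pair collapses; all other pairs remain distinct.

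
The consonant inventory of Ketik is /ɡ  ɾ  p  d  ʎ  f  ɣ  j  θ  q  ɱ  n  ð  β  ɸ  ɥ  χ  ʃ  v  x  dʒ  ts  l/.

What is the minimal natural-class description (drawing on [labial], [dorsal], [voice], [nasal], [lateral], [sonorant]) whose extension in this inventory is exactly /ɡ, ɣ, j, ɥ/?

[+voice, −lateral, +dorsal]

Every target segment is [+voice], [−lateral], [+dorsal]; each remaining inventory member fails at least one of these. Each conjunct is needed — [−lateral, +dorsal] alone would also admit /q, χ, x/; [+voice, +dorsal] alone would also admit /ʎ/; [+voice, −lateral] alone would also admit /ɾ, d, ɱ, n, …/ — and no other combination of two listed features has exactly this extension, so three is the minimum.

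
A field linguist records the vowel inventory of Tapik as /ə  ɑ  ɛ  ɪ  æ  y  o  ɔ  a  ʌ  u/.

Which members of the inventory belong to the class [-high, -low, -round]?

ə, ɛ, ʌ

Among the inventory, the [-high] segments are /ə, ɑ, ɛ, æ, o, ɔ, a, ʌ/.
Among these, [-low] gives /ə, ɛ, o, ɔ, ʌ/.
Within that set, [-round] leaves /ə, ɛ, ʌ/.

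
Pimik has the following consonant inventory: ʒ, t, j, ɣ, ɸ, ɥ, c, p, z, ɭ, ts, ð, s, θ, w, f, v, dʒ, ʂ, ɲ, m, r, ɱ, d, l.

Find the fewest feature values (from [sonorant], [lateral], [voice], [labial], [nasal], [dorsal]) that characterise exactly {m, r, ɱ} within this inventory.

[+sonorant, −lateral, −dorsal]

/m, r, ɱ/ are all [+sonorant], [−lateral], [−dorsal], and no other segment in the inventory matches all three values. Dropping any one of them over-generates: [−lateral, −dorsal] alone would also admit /ʒ, t, ɸ, p, …/; [+sonorant, −dorsal] alone would also admit /ɭ, l/; [+sonorant, −lateral] alone would also admit /j, ɥ, w, ɲ/. No other combination of two listed features picks out exactly this set either, so fewer than three features will not do.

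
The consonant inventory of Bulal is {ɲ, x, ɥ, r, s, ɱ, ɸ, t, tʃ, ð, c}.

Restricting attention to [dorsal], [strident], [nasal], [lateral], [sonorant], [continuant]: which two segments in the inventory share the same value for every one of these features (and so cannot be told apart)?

On the given features, /ɸ/ and /ð/ have an identical profile: [−dorsal], [−strident], [−nasal], [−lateral], [−sonorant], [+continuant]. No other two segments in the inventory coincide on all 6 features. (They do differ in [voice], [labial] and [coronal], which are not among the given features.)

ɸ, ð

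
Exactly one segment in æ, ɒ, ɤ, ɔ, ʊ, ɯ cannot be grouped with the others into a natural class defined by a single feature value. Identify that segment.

æ

[back] groups all but one: /ɯ, ʊ, ɤ, ɔ, ɒ/ share [+back] while /æ/ (low front unrounded vowel) alone is [−back]. Removing any other segment would not leave a single-feature class that excludes it.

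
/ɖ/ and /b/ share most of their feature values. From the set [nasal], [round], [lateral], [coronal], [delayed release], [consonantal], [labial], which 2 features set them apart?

[labial], [coronal]

The two segments share [−nasal], [−round], [−lateral], [−delayed release], [+consonantal]. The only features from the list on which they differ: /ɖ/ is [−labial] while /b/ is [+labial]; /ɖ/ is [+coronal] while /b/ is [−coronal].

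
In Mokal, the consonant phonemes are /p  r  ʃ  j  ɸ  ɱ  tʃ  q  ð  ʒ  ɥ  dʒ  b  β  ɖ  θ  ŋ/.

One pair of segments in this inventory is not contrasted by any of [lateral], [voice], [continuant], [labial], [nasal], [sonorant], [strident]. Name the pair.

Both /r/ and /j/ are [−lateral], [+voice], [+continuant], [−labial], [−nasal], [+sonorant], [−strident]. Since the list omits [dorsal] — which does distinguish the alveolar trill from the palatal glide — this pair collapses; all other pairs remain distinct.

r, j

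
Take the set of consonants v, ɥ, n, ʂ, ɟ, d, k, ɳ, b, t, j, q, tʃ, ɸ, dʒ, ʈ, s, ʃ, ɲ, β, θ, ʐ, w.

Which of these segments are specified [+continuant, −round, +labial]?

Checking each segment against [+continuant], [−round], [+labial]: /v/ (voiced labiodental fricative), /ɸ/ (voiceless bilabial fricative), /β/ (voiced bilabial fricative) satisfy every feature; every other segment in the inventory fails at least one.

v, ɸ, β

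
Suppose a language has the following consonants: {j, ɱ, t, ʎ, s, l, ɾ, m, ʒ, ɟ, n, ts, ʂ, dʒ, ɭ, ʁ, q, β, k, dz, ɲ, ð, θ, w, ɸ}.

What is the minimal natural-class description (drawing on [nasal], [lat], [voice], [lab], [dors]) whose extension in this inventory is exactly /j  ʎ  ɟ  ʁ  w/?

[+voice, −nasal, +dors]

Every target segment is [+voice], [−nasal], [+dorsal]; each remaining inventory member fails at least one of these. Each conjunct is needed — [−nasal, +dorsal] alone would also admit /q, k/; [+voice, +dorsal] alone would also admit /ɲ/; [+voice, −nasal] alone would also admit /l, ɾ, ʒ, dʒ, …/ — and no other combination of two listed features has exactly this extension, so three is the minimum.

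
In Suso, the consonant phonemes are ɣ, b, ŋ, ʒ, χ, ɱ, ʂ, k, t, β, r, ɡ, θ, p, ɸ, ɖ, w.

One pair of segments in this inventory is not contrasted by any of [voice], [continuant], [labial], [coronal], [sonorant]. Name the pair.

ʂ, θ

Both /ʂ/ and /θ/ are [−voice], [+continuant], [−labial], [+coronal], [−sonorant]. Since the list omits [strident], [anterior] and [distributed] — which do distinguish the voiceless retroflex fricative from the voiceless dental fricative — this pair collapses; all other pairs remain distinct.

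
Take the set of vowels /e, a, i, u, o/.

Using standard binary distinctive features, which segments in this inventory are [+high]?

i, u

The [+high] segments here are /i, u/; the remaining /e, a, o/ are [-high].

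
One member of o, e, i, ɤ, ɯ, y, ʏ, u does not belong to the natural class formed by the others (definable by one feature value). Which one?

ʏ

[tense] groups all but one: /e, y, i, o, ɤ, u, ɯ/ share [+tense] while /ʏ/ (high front rounded lax vowel) alone is [−tense]. Removing any other segment would not leave a single-feature class that excludes it.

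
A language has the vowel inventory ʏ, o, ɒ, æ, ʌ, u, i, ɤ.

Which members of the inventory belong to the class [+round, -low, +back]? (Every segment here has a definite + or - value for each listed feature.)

o, u

First, the [+round] segments are /ʏ, o, ɒ, u/.
Among these, [-low] gives /ʏ, o, u/.
Then [+back] leaves /o, u/.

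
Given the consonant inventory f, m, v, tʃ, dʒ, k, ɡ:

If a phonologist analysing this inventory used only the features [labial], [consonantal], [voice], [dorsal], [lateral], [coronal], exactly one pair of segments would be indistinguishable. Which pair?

m, v

/m/ (bilabial nasal) and /v/ (voiced labiodental fricative) are both [+labial], [+consonantal], [+voice], [−dorsal], [−lateral], [−coronal], so none of the listed features separates them. (They do differ in [sonorant], [nasal] and [continuant], which are not among the given features.) Every other pair in the inventory differs on at least one listed feature.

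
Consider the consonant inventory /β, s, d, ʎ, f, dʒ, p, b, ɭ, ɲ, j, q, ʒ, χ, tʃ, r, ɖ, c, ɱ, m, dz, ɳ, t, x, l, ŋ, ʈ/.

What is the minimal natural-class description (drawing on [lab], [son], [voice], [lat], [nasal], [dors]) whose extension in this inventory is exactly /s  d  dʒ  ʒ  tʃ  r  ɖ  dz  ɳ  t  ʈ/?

[−lat, −lab, −dors]

The class [−lateral], [−labial], [−dorsal] has exactly /s, d, dʒ, ʒ, tʃ, r, ɖ, dz, ɳ, t, ʈ/ as its extension in this inventory. No smaller conjunction from the listed features achieves this: [−labial, −dorsal] alone would also admit /ɭ, l/; [−lateral, −dorsal] alone would also admit /β, f, p, b, …/; [−lateral, −labial] alone would also admit /ɲ, j, q, χ, …/; and checking the remaining two-feature bundles turns up none with this extension.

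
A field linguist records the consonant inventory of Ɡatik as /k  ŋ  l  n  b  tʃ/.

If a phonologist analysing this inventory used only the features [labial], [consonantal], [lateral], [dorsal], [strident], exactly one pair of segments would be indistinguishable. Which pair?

On the given features, /ŋ/ and /k/ have an identical profile: [-labial], [+consonantal], [-lateral], [+dorsal], [-strident]. No other two segments in the inventory coincide on all 5 features. (They do differ in [sonorant], [voice] and [nasal], which are not among the given features.)

ŋ, k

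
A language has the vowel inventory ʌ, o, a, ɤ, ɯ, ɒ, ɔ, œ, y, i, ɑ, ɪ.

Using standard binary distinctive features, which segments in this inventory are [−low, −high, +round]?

o, ɔ, œ

The [−low] segments are /ʌ, o, ɤ, ɯ, ɔ, œ, y, i, ɪ/.
Intersecting with [−high] gives /ʌ, o, ɤ, ɔ, œ/.
Within that set, [+round] leaves /o, ɔ, œ/.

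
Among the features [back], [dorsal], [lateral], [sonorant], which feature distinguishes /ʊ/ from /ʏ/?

/ʊ/ is the high back rounded lax vowel and /ʏ/ is the high front rounded lax vowel. Both are [+dorsal], [-lateral], [+sonorant]. /ʊ/ is [+back] while /ʏ/ is [-back], so the distinguishing feature is [back].

[back]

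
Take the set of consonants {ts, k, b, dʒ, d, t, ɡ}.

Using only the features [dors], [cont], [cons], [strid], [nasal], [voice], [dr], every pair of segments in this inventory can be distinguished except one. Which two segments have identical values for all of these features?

On the given features, /b/ and /d/ have an identical profile: [−dorsal], [−continuant], [+consonantal], [−strident], [−nasal], [+voice], [−delayed release]. No other two segments in the inventory coincide on all 7 features. (They do differ in [labial] and [coronal], which are not among the given features.)

b, d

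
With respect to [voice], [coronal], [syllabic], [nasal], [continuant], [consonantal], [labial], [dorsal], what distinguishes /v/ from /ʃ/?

/v/ is the voiced labiodental fricative and /ʃ/ is the voiceless postalveolar fricative. Both are [−syllabic], [−nasal], [+continuant], [+consonantal], [−dorsal]. /v/ is [+voice] while /ʃ/ is [−voice]; /v/ is [+labial] while /ʃ/ is [−labial]; /v/ is [−coronal] while /ʃ/ is [+coronal], so the distinguishing features are [voice], [labial], [coronal].

[voice], [labial], [coronal]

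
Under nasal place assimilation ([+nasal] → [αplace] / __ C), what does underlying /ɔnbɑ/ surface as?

In /ɔnbɑ/, the nasal /n/ precedes /b/, which is [+labial]. The nasal assimilates in place, becoming the [+labial] nasal /m/. The surface form is [ɔmbɑ].

[ɔmbɑ]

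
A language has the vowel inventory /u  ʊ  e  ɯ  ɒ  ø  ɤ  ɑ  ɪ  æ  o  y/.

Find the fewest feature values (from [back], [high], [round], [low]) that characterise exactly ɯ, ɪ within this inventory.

[+high, −round]

Every target segment is [+high], [−round]; each remaining inventory member fails at least one of these. Each conjunct is needed — [−round] alone would also admit /e, ɤ, ɑ, æ/; [+high] alone would also admit /u, ʊ, y/ — and no other single listed feature has exactly this extension, so two is the minimum.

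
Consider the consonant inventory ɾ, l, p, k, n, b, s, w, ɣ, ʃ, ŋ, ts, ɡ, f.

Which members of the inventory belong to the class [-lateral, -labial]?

ɾ, k, n, s, ɣ, ʃ, ŋ, ts, ɡ

Checking each segment against [-lateral], [-labial]: /ɾ/ (alveolar tap), /k/ (voiceless velar stop), /n/ (alveolar nasal), /s/ (voiceless alveolar fricative), /ɣ/ (voiced velar fricative), /ʃ/ (voiceless postalveolar fricative), among others, satisfy every feature; every other segment in the inventory fails at least one.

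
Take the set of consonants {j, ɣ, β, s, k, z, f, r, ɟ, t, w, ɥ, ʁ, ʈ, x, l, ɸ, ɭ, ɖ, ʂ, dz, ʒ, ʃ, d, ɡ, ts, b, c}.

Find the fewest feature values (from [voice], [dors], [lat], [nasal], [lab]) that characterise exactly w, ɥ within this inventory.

The class [+labial], [+dorsal] has exactly /w, ɥ/ as its extension in this inventory. No smaller conjunction from the listed features achieves this: [+dorsal] alone would also admit /j, ɣ, k, ɟ, …/; [+labial] alone would also admit /β, f, ɸ, b/; and checking the remaining single features turns up none with this extension.

[+lab, +dors]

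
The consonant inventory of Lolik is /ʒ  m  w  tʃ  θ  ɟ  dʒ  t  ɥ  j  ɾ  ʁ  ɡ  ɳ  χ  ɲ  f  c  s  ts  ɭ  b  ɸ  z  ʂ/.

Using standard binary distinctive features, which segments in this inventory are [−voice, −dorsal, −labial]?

tʃ, θ, t, s, ts, ʂ

Eliminate segments failing any feature: /ʒ, m, w, ɟ, dʒ, ɥ, j, ɾ, ʁ, ɡ, ɳ, ɲ, ɭ, b, z/ are [+voice]; /χ, c/ are [+dorsal]; /f, ɸ/ are [+labial]. The remaining /tʃ, θ, t, s, ts, ʂ/ satisfy [−voice], [−dorsal], [−labial].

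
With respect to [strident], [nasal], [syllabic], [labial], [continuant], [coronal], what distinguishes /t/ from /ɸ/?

[continuant], [labial], [coronal]

/t/ (voiceless alveolar stop) and /ɸ/ (voiceless bilabial fricative) agree on [−strident], [−nasal], [−syllabic]. They differ on [continuant] (/t/ [−], /ɸ/ [+]), [labial] (/t/ [−], /ɸ/ [+]), [coronal] (/t/ [+], /ɸ/ [−]).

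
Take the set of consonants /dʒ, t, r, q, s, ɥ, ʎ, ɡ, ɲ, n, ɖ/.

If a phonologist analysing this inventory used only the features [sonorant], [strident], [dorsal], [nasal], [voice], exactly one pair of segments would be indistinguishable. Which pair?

/ɥ/ (labial-palatal glide) and /ʎ/ (palatal lateral approximant) are both [+sonorant], [-strident], [+dorsal], [-nasal], [+voice], so none of the listed features separates them. (They do differ in [lateral], [labial] and [round], which are not among the given features.) Every other pair in the inventory differs on at least one listed feature.

ɥ, ʎ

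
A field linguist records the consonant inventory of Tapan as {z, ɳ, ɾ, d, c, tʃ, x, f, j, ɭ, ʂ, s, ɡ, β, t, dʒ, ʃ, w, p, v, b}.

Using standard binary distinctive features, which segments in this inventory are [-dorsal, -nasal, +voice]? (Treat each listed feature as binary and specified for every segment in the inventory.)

Eliminate segments failing any feature: /ɳ/ is [+nasal]; /c, x, j, ɡ, w/ are [+dorsal]; /tʃ, f, ʂ, s, t, ʃ, p/ are [-voice]. The remaining /z, ɾ, d, ɭ, β, dʒ, v, b/ satisfy [-dorsal], [-nasal], [+voice].

z, ɾ, d, ɭ, β, dʒ, v, b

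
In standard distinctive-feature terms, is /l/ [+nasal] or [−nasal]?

[−nasal]

/l/ is the alveolar lateral approximant. The feature [nasal] marks segments produced with velum lowered (airflow through the nose); /l/ lacks this property, so it is [−nasal].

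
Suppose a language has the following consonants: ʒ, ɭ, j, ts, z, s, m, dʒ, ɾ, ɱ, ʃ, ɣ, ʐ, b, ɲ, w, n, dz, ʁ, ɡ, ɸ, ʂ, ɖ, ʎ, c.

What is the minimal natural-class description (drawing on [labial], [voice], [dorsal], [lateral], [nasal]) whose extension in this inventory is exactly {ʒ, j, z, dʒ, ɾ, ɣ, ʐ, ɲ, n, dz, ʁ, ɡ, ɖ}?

The class [+voice], [-lateral], [-labial] has exactly /ʒ, j, z, dʒ, ɾ, ɣ, ʐ, ɲ, n, dz, ʁ, ɡ, ɖ/ as its extension in this inventory. No smaller conjunction from the listed features achieves this: [-lateral, -labial] alone would also admit /ts, s, ʃ, ʂ, …/; [+voice, -labial] alone would also admit /ɭ, ʎ/; [+voice, -lateral] alone would also admit /m, ɱ, b, w/; and checking the remaining two-feature bundles turns up none with this extension.

[+voice, -lateral, -labial]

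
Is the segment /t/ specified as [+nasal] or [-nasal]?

As the voiceless alveolar stop, /t/ is [-nasal].

[-nasal]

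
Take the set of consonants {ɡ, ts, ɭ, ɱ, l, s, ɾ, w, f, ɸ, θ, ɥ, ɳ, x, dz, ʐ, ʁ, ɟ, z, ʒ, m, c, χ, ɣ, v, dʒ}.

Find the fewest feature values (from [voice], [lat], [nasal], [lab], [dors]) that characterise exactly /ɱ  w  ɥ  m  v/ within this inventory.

[+voice, +lab]

Every target segment is [+voice], [+labial]; each remaining inventory member fails at least one of these. Each conjunct is needed — [+labial] alone would also admit /f, ɸ/; [+voice] alone would also admit /ɡ, ɭ, l, ɾ, …/ — and no other single listed feature has exactly this extension, so two is the minimum.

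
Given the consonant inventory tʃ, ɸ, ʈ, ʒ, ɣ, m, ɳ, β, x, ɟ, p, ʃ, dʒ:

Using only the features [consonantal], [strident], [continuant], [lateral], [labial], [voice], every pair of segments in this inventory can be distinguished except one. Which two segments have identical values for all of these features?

ɟ, ɳ

Both /ɟ/ and /ɳ/ are [+consonantal], [−strident], [−continuant], [−lateral], [−labial], [+voice]. Since the list omits [sonorant], [nasal] and [dorsal] — which do distinguish the voiced palatal stop from the retroflex nasal — this pair collapses; all other pairs remain distinct.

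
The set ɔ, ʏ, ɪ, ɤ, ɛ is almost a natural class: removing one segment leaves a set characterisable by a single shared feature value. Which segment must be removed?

ɤ

[tense] groups all but one: /ʏ, ɪ, ɛ, ɔ/ share [−tense] while /ɤ/ (mid back unrounded tense vowel) alone is [+tense]. Removing any other segment would not leave a single-feature class that excludes it.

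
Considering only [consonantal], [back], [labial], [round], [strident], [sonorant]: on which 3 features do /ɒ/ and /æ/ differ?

The two segments share [−consonantal], [−strident], [+sonorant]. The only features from the list on which they differ: /ɒ/ is [+labial] while /æ/ is [−labial]; /ɒ/ is [+round] while /æ/ is [−round]; /ɒ/ is [+back] while /æ/ is [−back].

[labial], [round], [back]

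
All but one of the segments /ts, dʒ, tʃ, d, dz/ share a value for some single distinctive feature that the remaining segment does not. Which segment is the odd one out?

[delayed release] (equivalently [strident]) groups all but one: /tʃ, dʒ, dz, ts/ share [+delayed release] while /d/ (voiced alveolar stop) alone is [−delayed release]. Removing any other segment would not leave a single-feature class that excludes it.

d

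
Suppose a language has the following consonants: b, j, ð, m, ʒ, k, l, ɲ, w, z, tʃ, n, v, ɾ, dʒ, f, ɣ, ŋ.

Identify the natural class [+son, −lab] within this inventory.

j, l, ɲ, n, ɾ, ŋ

Checking each segment against [+sonorant], [−labial]: /j/ (palatal glide), /l/ (alveolar lateral approximant), /ɲ/ (palatal nasal), /n/ (alveolar nasal), /ɾ/ (alveolar tap), /ŋ/ (velar nasal) satisfy every feature; every other segment in the inventory fails at least one.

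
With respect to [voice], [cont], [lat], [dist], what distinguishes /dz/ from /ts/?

/dz/ (voiced alveolar affricate) and /ts/ (voiceless alveolar affricate) agree on [−continuant], [−lateral], [−distributed]. They differ on [voice] (/dz/ [+], /ts/ [−]).

[voice]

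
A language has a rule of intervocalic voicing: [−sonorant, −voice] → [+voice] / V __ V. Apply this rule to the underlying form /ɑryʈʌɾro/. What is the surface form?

/ʈ/ satisfies [−sonorant, −voice] and sits in V __ V. The [+voice] counterpart of the voiceless retroflex stop is /ɖ/. Other segments in /ɑryʈʌɾro/ either fail the structural description or are not in the environment, so the surface form is [ɑryɖʌɾro].

[ɑryɖʌɾro]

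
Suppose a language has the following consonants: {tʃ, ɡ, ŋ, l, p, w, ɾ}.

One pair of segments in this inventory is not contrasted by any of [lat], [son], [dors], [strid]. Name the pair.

w, ŋ

/w/ (labial-velar glide) and /ŋ/ (velar nasal) are both [-lateral], [+sonorant], [+dorsal], [-strident], so none of the listed features separates them. (They do differ in [nasal], [continuant], [labial] and [round], which are not among the given features.) Every other pair in the inventory differs on at least one listed feature.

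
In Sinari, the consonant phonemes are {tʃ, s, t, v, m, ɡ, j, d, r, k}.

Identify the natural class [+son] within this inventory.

m, j, r

The [+sonorant] segments here are /m, j, r/; the remaining /tʃ, s, t, v, ɡ, d, k/ are [−sonorant].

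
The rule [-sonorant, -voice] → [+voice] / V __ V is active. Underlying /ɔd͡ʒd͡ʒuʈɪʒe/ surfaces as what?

[ɔd͡ʒd͡ʒuɖɪʒe]

/ʈ/ satisfies [-sonorant, -voice] and sits in V __ V. The [+voice] counterpart of the voiceless retroflex stop is /ɖ/. Other segments in /ɔd͡ʒd͡ʒuʈɪʒe/ either fail the structural description or are not in the environment, so the surface form is [ɔd͡ʒd͡ʒuɖɪʒe].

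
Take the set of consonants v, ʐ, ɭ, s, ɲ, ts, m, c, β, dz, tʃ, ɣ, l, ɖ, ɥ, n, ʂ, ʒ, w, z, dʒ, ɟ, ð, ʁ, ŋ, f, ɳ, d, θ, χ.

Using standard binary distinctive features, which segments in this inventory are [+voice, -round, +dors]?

ɲ, ɣ, ɟ, ʁ, ŋ

Checking each segment against [+voice], [-round], [+dorsal]: /ɲ/ (palatal nasal), /ɣ/ (voiced velar fricative), /ɟ/ (voiced palatal stop), /ʁ/ (voiced uvular fricative), /ŋ/ (velar nasal) satisfy every feature; every other segment in the inventory fails at least one.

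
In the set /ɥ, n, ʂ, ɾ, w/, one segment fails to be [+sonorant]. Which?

/ɾ, w, ɥ, n/ are all [+sonorant]; /ʂ/ (voiceless retroflex fricative) is [−sonorant].

ʂ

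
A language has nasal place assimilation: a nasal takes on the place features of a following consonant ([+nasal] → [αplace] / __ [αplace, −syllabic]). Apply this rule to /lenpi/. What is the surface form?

[lempi]

In /lenpi/, the nasal /n/ precedes /p/, which is [+labial]. The nasal assimilates in place, becoming the [+labial] nasal /m/. The surface form is [lempi].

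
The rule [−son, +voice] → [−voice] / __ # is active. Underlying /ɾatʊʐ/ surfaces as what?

The only segment in the rule's environment that also matches [−son, +voice] is /ʐ/. Applying [−voice] turns the voiced retroflex fricative into /ʂ/ (voiceless retroflex fricative), giving [ɾatʊʂ].

[ɾatʊʂ]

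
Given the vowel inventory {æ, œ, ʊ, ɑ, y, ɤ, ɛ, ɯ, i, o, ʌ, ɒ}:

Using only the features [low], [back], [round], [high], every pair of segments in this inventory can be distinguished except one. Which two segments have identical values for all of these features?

/ʌ/ (mid back unrounded lax vowel) and /ɤ/ (mid back unrounded tense vowel) are both [-low], [+back], [-round], [-high], so none of the listed features separates them. (They do differ in [tense], which is not among the given features.) Every other pair in the inventory differs on at least one listed feature.

ʌ, ɤ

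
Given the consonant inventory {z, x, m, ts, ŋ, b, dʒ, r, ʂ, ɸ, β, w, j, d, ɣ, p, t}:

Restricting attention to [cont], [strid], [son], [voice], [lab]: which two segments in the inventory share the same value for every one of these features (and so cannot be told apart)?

r, j

On the given features, /r/ and /j/ have an identical profile: [+continuant], [-strident], [+sonorant], [+voice], [-labial]. No other two segments in the inventory coincide on all 5 features. (They do differ in [dorsal], which is not among the given features.)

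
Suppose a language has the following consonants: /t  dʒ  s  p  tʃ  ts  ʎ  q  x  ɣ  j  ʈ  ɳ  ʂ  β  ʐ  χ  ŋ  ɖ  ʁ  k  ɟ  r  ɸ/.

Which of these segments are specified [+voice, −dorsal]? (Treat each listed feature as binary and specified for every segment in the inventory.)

dʒ, ɳ, β, ʐ, ɖ, r

First, the [+voice] segments are /dʒ, ʎ, ɣ, j, ɳ, β, ʐ, ŋ, ɖ, ʁ, ɟ, r/.
Among these, [−dorsal] leaves /dʒ, ɳ, β, ʐ, ɖ, r/.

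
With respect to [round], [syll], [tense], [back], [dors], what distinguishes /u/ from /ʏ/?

[back], [tense]

/u/ (high back rounded tense vowel) and /ʏ/ (high front rounded lax vowel) agree on [+round], [+syllabic], [+dorsal]. They differ on [back] (/u/ [+], /ʏ/ [−]), [tense] (/u/ [+], /ʏ/ [−]).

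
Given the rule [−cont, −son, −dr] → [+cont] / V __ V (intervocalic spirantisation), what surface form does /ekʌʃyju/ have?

[exʌʃyju]

/k/ satisfies [−cont, −son, −dr] and sits in V __ V. The [+continuant] counterpart of the voiceless velar stop is /x/. Other segments in /ekʌʃyju/ either fail the structural description or are not in the environment, so the surface form is [exʌʃyju].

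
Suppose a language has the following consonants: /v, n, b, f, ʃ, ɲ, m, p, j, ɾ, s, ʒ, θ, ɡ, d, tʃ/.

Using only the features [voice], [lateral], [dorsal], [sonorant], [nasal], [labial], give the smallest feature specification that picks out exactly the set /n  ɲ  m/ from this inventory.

[+nasal]

/n, ɲ, m/ are exactly the [+nasal] segments in the inventory, so a single feature suffices.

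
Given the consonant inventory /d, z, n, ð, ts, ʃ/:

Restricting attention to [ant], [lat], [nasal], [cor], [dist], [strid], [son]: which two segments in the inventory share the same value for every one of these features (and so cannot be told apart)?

ts, z

On the given features, /ts/ and /z/ have an identical profile: [+anterior], [−lateral], [−nasal], [+coronal], [−distributed], [+strident], [−sonorant]. No other two segments in the inventory coincide on all 7 features. (They do differ in [voice] and [continuant], which are not among the given features.)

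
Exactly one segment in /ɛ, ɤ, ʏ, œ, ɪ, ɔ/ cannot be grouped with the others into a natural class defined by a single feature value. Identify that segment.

/ɪ, ɔ, œ, ʏ, ɛ/ are all [−tense], but /ɤ/ (mid back unrounded tense vowel) is [+tense]. No other single segment can be removed to leave a set sharing one feature value that the removed segment lacks, so /ɤ/ is the odd one out.

ɤ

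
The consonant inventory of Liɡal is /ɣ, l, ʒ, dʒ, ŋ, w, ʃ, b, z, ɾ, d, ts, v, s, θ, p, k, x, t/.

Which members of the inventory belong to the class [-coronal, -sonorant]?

Eliminate segments failing any feature: /l, ʒ, dʒ, ʃ, z, ɾ, d, ts, s, θ, t/ are [+coronal]; /ŋ, w/ are [+sonorant]. The remaining /ɣ, b, v, p, k, x/ satisfy [-coronal], [-sonorant].

ɣ, b, v, p, k, x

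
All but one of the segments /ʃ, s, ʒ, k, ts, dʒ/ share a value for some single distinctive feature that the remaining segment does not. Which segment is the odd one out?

/ʒ, ʃ, dʒ, s, ts/ are all [+strident], but /k/ (voiceless velar stop) is [-strident]. No other single segment can be removed to leave a set sharing one feature value that the removed segment lacks, so /k/ is the odd one out.

k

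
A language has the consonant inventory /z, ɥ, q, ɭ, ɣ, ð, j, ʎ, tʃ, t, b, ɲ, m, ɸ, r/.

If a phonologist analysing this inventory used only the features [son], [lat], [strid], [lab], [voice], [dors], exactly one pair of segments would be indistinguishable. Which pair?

On the given features, /ɲ/ and /j/ have an identical profile: [+sonorant], [-lateral], [-strident], [-labial], [+voice], [+dorsal]. No other two segments in the inventory coincide on all 6 features. (They do differ in [nasal] and [continuant], which are not among the given features.)

ɲ, j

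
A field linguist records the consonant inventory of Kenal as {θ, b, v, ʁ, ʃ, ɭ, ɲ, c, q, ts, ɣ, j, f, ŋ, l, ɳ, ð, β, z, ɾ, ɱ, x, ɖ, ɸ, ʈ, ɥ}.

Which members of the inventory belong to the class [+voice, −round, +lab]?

b, v, β, ɱ

The [+voice] segments are /b, v, ʁ, ɭ, ɲ, ɣ, j, ŋ, l, ɳ, ð, β, z, ɾ, ɱ, ɖ, ɥ/.
Within that set, [−round] gives /b, v, ʁ, ɭ, ɲ, ɣ, j, ŋ, l, ɳ, ð, β, z, ɾ, ɱ, ɖ/.
Within that set, [+labial] leaves /b, v, β, ɱ/.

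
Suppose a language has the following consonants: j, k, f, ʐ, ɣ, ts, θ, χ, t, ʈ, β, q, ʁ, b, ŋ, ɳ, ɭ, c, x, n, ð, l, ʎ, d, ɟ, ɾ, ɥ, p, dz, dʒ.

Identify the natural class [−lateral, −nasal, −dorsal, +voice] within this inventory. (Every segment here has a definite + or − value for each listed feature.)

ʐ, β, b, ð, d, ɾ, dz, dʒ

The [−lateral] segments are /j, k, f, ʐ, ɣ, ts, θ, χ, t, ʈ, β, q, ʁ, b, ŋ, ɳ, c, x, n, ð, d, ɟ, ɾ, ɥ, p, dz, dʒ/.
Intersecting with [−nasal] gives /j, k, f, ʐ, ɣ, ts, θ, χ, t, ʈ, β, q, ʁ, b, c, x, ð, d, ɟ, ɾ, ɥ, p, dz, dʒ/.
Within that set, [−dorsal] gives /f, ʐ, ts, θ, t, ʈ, β, b, ð, d, ɾ, p, dz, dʒ/.
Within that set, [+voice] leaves /ʐ, β, b, ð, d, ɾ, dz, dʒ/.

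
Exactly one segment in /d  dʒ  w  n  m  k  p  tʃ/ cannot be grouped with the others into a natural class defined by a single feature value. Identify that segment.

The remaining segments after removing /w/ share [-continuant]; /w/ (labial-velar glide) is [+continuant]. For every other candidate removal, the leftover set fails to share any single feature value that the removed segment lacks.

w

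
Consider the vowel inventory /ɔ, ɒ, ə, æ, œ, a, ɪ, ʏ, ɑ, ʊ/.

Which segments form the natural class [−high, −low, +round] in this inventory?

Checking each segment against [−high], [−low], [+round]: /ɔ/ (mid back rounded lax vowel), /œ/ (mid front rounded lax vowel) satisfy every feature; every other segment in the inventory fails at least one.

ɔ, œ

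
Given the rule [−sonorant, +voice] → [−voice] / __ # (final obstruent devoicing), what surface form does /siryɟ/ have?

[siryc]

The only segment in the rule's environment that also matches [−sonorant, +voice] is /ɟ/. Applying [−voice] turns the voiced palatal stop into /c/ (voiceless palatal stop), giving [siryc].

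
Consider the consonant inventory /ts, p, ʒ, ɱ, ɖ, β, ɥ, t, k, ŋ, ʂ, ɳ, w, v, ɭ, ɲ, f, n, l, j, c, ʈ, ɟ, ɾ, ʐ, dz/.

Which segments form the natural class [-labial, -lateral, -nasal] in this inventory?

Checking each segment against [-labial], [-lateral], [-nasal]: /ts/ (voiceless alveolar affricate), /ʒ/ (voiced postalveolar fricative), /ɖ/ (voiced retroflex stop), /t/ (voiceless alveolar stop), /k/ (voiceless velar stop), /ʂ/ (voiceless retroflex fricative), among others, satisfy every feature; every other segment in the inventory fails at least one.

ts, ʒ, ɖ, t, k, ʂ, j, c, ʈ, ɟ, ɾ, ʐ, dz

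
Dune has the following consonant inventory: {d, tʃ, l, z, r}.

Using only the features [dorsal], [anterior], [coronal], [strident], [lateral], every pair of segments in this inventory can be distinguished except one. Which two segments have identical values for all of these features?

d, r

On the given features, /d/ and /r/ have an identical profile: [−dorsal], [+anterior], [+coronal], [−strident], [−lateral]. No other two segments in the inventory coincide on all 5 features. (They do differ in [sonorant] and [continuant], which are not among the given features.)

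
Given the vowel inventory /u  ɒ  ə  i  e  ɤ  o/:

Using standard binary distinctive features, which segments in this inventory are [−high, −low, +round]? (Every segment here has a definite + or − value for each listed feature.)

Checking each segment against [−high], [−low], [+round]: /o/ (mid back rounded tense vowel) satisfies every feature; every other segment in the inventory fails at least one.

o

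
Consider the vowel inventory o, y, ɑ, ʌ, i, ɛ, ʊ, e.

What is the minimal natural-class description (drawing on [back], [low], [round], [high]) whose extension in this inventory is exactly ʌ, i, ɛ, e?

The class [−low], [−round] has exactly /ʌ, i, ɛ, e/ as its extension in this inventory. No smaller conjunction from the listed features achieves this: [−round] alone would also admit /ɑ/; [−low] alone would also admit /o, y, ʊ/; and checking the remaining single features turns up none with this extension.

[−low, −round]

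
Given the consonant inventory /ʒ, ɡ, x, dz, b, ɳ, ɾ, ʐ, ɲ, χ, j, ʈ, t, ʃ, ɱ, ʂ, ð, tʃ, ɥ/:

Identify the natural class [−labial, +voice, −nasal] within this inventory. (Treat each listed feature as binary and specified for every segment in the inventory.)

ʒ, ɡ, dz, ɾ, ʐ, j, ð

First, the [−labial] segments are /ʒ, ɡ, x, dz, ɳ, ɾ, ʐ, ɲ, χ, j, ʈ, t, ʃ, ʂ, ð, tʃ/.
Intersecting with [+voice] gives /ʒ, ɡ, dz, ɳ, ɾ, ʐ, ɲ, j, ð/.
Within that set, [−nasal] leaves /ʒ, ɡ, dz, ɾ, ʐ, j, ð/.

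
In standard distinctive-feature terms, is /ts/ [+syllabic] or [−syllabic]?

/ts/ is the voiceless alveolar affricate, hence [−syllabic].

[−syllabic]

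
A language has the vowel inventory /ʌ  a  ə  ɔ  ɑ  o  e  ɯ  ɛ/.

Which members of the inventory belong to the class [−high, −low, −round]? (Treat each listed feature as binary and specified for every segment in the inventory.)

Eliminate segments failing any feature: /a, ɑ/ are [+low]; /ɔ, o/ are [+round]; /ɯ/ is [+high]. The remaining /ʌ, ə, e, ɛ/ satisfy [−high], [−low], [−round].

ʌ, ə, e, ɛ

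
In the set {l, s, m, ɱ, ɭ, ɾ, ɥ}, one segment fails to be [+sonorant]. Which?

Every segment except /s/ is [+sonorant]. /s/ (voiceless alveolar fricative) is [-sonorant], so it is the exception.

s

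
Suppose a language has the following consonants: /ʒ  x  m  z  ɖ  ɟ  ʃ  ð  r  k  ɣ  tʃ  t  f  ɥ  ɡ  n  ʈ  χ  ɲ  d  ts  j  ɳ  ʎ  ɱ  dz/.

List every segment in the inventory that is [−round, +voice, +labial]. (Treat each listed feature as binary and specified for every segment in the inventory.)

m, ɱ

Eliminate segments failing any feature: /ʒ, z, ɖ, ɟ, ð, r, ɣ, ɡ, n, ɲ, d, j, ɳ, ʎ, dz/ are [−labial]; /x, ʃ, k, tʃ, t, f, ʈ, χ, ts/ are [−voice]; /ɥ/ is [+round]. The remaining /m, ɱ/ satisfy [−round], [+voice], [+labial].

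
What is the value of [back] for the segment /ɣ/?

/ɣ/ is the voiced velar fricative, hence [+back].

[+back]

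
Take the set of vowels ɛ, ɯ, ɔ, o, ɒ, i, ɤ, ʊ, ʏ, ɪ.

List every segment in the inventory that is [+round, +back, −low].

The [+round] segments are /ɔ, o, ɒ, ʊ, ʏ/.
Then [+back] gives /ɔ, o, ɒ, ʊ/.
Intersecting with [−low] leaves /ɔ, o, ʊ/.

ɔ, o, ʊ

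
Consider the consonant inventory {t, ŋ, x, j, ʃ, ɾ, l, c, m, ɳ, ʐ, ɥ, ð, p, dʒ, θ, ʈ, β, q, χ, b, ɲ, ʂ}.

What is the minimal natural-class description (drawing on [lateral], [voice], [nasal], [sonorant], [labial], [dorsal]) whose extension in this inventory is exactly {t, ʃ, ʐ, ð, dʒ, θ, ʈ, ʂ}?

/t, ʃ, ʐ, ð, dʒ, θ, ʈ, ʂ/ are all [−sonorant], [−labial], [−dorsal], and no other segment in the inventory matches all three values. Dropping any one of them over-generates: [−labial, −dorsal] alone would also admit /ɾ, l, ɳ/; [−sonorant, −dorsal] alone would also admit /p, β, b/; [−sonorant, −labial] alone would also admit /x, c, q, χ/. No other combination of two listed features picks out exactly this set either, so fewer than three features will not do.

[−sonorant, −labial, −dorsal]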